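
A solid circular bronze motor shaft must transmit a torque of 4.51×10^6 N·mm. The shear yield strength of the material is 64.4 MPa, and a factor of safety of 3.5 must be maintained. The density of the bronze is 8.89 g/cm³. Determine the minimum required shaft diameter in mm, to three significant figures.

Allowable shear stress τ_allow = 64.4/3.5 = 18.40 MPa.
For a solid shaft τ = 16T/(πd³), so d³ = 16T/(π τ_allow) = 16×4510000/(π×18.40) = 1.248×10^6 mm³.
d = (1.248×10^6)^(1/3) = 107.7 mm.

d = 108 mm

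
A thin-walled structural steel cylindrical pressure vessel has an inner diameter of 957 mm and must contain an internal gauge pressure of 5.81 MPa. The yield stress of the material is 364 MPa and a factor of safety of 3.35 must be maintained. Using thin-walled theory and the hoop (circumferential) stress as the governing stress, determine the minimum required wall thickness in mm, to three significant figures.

σ_allow = 364/3.35 = 108.7 MPa.
Hoop stress σ_h = pD/(2t), so t = pD/(2σ_allow) = 5.81×957/(2×108.7) = 25.59 mm.

t = 25.6 mm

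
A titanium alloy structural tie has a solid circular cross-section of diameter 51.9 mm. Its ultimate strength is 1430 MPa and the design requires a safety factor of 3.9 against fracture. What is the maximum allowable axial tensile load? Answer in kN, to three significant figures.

σ_allow = 1430/3.9 = 366.7 MPa.
A = πd²/4 = π×51.9²/4 = 2116 mm².
F_allow = σ_allow × A = 366.7×2116 = 775700 N.

F_allow = 776 kN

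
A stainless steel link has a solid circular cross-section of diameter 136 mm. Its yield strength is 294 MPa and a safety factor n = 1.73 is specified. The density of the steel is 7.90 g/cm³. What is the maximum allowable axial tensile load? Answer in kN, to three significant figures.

F_allow = 2470 kN

σ_allow = 294/1.73 = 169.9 MPa.
A = πd²/4 = π×136²/4 = 14530 mm².
F_allow = σ_allow × A = 169.9×14530 = 2.469×10^6 N.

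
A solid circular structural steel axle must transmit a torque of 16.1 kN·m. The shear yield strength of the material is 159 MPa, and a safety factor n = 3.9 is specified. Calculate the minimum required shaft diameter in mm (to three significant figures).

d = 126 mm

Allowable shear stress τ_allow = 159/3.9 = 40.77 MPa.
For a solid shaft τ = 16T/(πd³), so d³ = 16T/(π τ_allow) = 16×1.6100×10^7/(π×40.77) = 2.011×10^6 mm³.
d = (2.011×10^6)^(1/3) = 126.2 mm.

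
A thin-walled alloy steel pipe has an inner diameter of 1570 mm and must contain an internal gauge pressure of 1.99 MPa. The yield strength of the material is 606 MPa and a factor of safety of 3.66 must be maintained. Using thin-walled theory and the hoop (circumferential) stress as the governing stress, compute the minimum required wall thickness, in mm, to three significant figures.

σ_allow = 606/3.66 = 165.6 MPa.
Hoop stress σ_h = pD/(2t), so t = pD/(2σ_allow) = 1.99×1570/(2×165.6) = 9.435 mm.

t = 9.43 mm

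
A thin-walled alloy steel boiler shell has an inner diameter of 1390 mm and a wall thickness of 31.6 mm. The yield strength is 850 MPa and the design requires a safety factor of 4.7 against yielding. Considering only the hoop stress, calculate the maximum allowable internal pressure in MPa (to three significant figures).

p_allow = 8.22 MPa

σ_allow = 850/4.7 = 180.9 MPa.
σ_h = pD/(2t) → p_allow = 2σ_allow t/D = 2×180.9×31.6/1390 = 8.223 MPa.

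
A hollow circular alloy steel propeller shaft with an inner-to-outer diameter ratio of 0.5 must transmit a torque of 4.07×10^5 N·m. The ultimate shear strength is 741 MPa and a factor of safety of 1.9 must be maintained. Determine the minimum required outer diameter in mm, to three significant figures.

τ_allow = 741/1.9 = 390.0 MPa.
For a hollow shaft τ = 16T/[πd_o³(1−k⁴)] with k = 0.5, so 1−k⁴ = 0.9375.
d_o³ = 16T/[π τ_allow (1−k⁴)] = 16×4.0700×10^8/(π×390.0×0.9375) = 5.669×10^6 mm³.
d_o = 178.3 mm.

d_o = 178 mm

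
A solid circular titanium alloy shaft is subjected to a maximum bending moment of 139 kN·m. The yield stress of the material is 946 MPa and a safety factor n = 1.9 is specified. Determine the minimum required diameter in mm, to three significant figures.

d = 142 mm

σ_allow = 946/1.9 = 497.9 MPa.
For a solid circular section σ = 32M/(πd³), so d³ = 32M/(π σ_allow) = 32×1.3900×10^8/(π×497.9) = 2.844×10^6 mm³.
d = 141.7 mm.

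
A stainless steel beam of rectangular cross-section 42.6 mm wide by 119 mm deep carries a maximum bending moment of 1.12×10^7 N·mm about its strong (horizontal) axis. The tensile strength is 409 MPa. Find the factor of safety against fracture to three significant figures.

n = 3.67

Section modulus S = bh²/6 = 42.6×119²/6 = 100500 mm³.
σ = M/S = 1.1200×10^7/100500 = 111.4 MPa.
n = 409/111.4 = 3.672.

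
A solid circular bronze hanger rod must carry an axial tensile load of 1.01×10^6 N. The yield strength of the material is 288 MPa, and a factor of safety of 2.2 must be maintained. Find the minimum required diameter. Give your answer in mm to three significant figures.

Allowable stress σ_allow = 288/2.2 = 130.9 MPa.
Required area A = F/σ_allow = 1010000/130.9 = 7715 mm².
A = πd²/4 → d = √(4A/π) = 99.11 mm.

d = 99.1 mm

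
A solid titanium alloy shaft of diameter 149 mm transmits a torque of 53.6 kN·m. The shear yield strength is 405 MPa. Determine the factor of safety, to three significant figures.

n = 4.91

τ = 16T/(πd³) = 16×5.3600×10^7/(π×149³) = 82.52 MPa.
n = τ_limit/τ = 405/82.52 = 4.908.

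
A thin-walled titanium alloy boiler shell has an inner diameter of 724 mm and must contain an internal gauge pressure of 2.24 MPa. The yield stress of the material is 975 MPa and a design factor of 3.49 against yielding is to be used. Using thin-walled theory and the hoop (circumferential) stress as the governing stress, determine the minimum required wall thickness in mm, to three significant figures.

σ_allow = 975/3.49 = 279.4 MPa.
Hoop stress σ_h = pD/(2t), so t = pD/(2σ_allow) = 2.24×724/(2×279.4) = 2.903 mm.

t = 2.90 mm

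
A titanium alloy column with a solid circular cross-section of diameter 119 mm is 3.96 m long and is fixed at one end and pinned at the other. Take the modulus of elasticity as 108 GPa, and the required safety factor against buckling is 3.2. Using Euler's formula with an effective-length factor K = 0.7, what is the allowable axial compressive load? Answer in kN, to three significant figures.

I = πd⁴/64 = π×119⁴/64 = 9.844×10^6 mm⁴.
Effective length L_e = KL = 0.7×3.96 m = 2772 mm.
Euler critical load P_cr = π²EI/L_e² = π²×108000×9.844×10^6/2772² = 1.366×10^6 N.
P_allow = P_cr/n = 1.366×10^6/3.2 = 426700 N.

P_allow = 427 kN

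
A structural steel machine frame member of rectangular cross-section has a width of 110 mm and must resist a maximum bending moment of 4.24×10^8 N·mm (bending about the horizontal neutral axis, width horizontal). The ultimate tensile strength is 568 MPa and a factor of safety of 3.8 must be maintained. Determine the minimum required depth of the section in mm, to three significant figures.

h = 393 mm

σ_allow = 568/3.8 = 149.5 MPa.
For a rectangular section σ = 6M/(bh²), so h² = 6M/(b σ_allow) = 6×4.2400×10^8/(110×149.5) = 154700 mm².
h = 393.4 mm.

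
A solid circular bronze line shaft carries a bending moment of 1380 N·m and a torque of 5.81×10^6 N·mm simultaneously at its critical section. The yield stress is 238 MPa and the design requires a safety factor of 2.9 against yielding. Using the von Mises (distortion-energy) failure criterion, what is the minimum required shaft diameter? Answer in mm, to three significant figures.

d = 86.5 mm

σ_allow = σ_y/n = 238/2.9 = 82.07 MPa.
For a solid shaft σ_b = 32M/(πd³) and τ = 16T/(πd³), so the von Mises stress is σ' = (16/πd³)·√(4M²+3T²).
√(4M²+3T²) = √(4×(1.380×10^6)² + 3×(5.810×10^6)²) = 1.043×10^7 N·mm.
d³ = 16×1.043×10^7/(π×82.07) = 647600 mm³.
d = 86.52 mm.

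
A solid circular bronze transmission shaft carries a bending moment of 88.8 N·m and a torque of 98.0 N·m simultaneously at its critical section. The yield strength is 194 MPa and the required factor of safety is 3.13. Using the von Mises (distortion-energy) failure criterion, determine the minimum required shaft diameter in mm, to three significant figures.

σ_allow = σ_y/n = 194/3.13 = 61.98 MPa.
For a solid shaft σ_b = 32M/(πd³) and τ = 16T/(πd³), so the von Mises stress is σ' = (16/πd³)·√(4M²+3T²).
√(4M²+3T²) = √(4×(88800)² + 3×(98000)²) = 245700 N·mm.
d³ = 16×245700/(π×61.98) = 20190 mm³.
d = 27.23 mm.

d = 27.2 mm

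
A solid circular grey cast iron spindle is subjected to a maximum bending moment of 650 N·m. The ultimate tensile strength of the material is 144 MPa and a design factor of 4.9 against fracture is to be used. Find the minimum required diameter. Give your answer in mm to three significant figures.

d = 60.8 mm

σ_allow = 144/4.9 = 29.39 MPa.
For a solid circular section σ = 32M/(πd³), so d³ = 32M/(π σ_allow) = 32×650000/(π×29.39) = 225300 mm³.
d = 60.85 mm.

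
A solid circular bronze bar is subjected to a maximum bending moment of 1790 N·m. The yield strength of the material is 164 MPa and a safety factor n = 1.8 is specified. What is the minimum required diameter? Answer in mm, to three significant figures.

d = 58.5 mm

σ_allow = 164/1.8 = 91.11 MPa.
For a solid circular section σ = 32M/(πd³), so d³ = 32M/(π σ_allow) = 32×1790000/(π×91.11) = 200100 mm³.
d = 58.49 mm.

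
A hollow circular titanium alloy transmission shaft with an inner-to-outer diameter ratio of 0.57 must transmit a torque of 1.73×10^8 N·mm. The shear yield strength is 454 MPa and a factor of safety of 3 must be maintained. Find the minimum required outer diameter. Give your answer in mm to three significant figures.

τ_allow = 454/3 = 151.3 MPa.
For a hollow shaft τ = 16T/[πd_o³(1−k⁴)] with k = 0.57, so 1−k⁴ = 0.8944.
d_o³ = 16T/[π τ_allow (1−k⁴)] = 16×1.7300×10^8/(π×151.3×0.8944) = 6.509×10^6 mm³.
d_o = 186.7 mm.

d_o = 187 mm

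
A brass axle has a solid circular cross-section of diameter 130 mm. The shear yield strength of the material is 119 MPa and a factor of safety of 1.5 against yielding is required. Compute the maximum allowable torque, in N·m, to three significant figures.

τ_allow = 119/1.5 = 79.33 MPa.
For a solid shaft T_allow = τ_allow·πd³/16; πd³/16 = π×130³/16 = 431400 mm³.
T_allow = 79.33×431400 = 3.422×10^7 N·mm = 34220 N·m.

T_allow = 34200 N·m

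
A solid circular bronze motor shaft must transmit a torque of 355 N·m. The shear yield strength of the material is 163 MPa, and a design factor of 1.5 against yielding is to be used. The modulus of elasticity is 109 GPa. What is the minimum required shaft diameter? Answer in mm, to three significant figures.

d = 25.5 mm

Allowable shear stress τ_allow = 163/1.5 = 108.7 MPa.
For a solid shaft τ = 16T/(πd³), so d³ = 16T/(π τ_allow) = 16×355000/(π×108.7) = 16640 mm³.
d = (16640)^(1/3) = 25.53 mm.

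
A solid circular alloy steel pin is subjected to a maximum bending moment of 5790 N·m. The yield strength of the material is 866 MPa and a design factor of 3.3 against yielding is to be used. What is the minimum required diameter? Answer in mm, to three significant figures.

σ_allow = 866/3.3 = 262.4 MPa.
For a solid circular section σ = 32M/(πd³), so d³ = 32M/(π σ_allow) = 32×5790000/(π×262.4) = 224700 mm³.
d = 60.80 mm.

d = 60.8 mm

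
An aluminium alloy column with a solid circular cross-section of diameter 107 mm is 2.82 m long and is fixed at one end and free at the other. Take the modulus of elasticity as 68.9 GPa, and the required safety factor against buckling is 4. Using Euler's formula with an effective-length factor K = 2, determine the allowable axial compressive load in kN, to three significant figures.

P_allow = 34.4 kN

I = πd⁴/64 = π×107⁴/64 = 6.434×10^6 mm⁴.
Effective length L_e = KL = 2×2.82 m = 5640 mm.
Euler critical load P_cr = π²EI/L_e² = π²×68900×6.434×10^6/5640² = 137600 N.
P_allow = P_cr/n = 137600/4 = 34390 N.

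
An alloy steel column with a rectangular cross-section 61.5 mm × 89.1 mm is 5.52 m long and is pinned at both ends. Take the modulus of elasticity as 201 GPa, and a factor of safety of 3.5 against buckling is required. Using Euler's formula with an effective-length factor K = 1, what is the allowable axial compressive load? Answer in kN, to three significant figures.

P_allow = 32.1 kN

Buckling occurs about the weak axis: I_min = h·b³/12 = 89.1×61.5³/12 = 1.727×10^6 mm⁴ (b = 61.5 mm is the smaller dimension).
Effective length L_e = KL = 1×5.52 m = 5520 mm.
Euler critical load P_cr = π²EI/L_e² = π²×201000×1.727×10^6/5520² = 112400 N.
P_allow = P_cr/n = 112400/3.5 = 32130 N.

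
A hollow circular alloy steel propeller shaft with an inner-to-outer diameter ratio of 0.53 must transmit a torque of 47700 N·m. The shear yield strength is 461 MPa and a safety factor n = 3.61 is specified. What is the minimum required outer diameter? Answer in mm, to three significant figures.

τ_allow = 461/3.61 = 127.7 MPa.
For a hollow shaft τ = 16T/[πd_o³(1−k⁴)] with k = 0.53, so 1−k⁴ = 0.9211.
d_o³ = 16T/[π τ_allow (1−k⁴)] = 16×4.7700×10^7/(π×127.7×0.9211) = 2.065×10^6 mm³.
d_o = 127.3 mm.

d_o = 127 mm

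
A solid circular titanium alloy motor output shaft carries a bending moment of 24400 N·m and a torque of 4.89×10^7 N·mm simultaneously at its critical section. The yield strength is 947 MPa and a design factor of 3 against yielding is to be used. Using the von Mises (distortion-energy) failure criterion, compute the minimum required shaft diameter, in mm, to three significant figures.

d = 116 mm

σ_allow = σ_y/n = 947/3 = 315.7 MPa.
For a solid shaft σ_b = 32M/(πd³) and τ = 16T/(πd³), so the von Mises stress is σ' = (16/πd³)·√(4M²+3T²).
√(4M²+3T²) = √(4×(2.440×10^7)² + 3×(4.890×10^7)²) = 9.775×10^7 N·mm.
d³ = 16×9.775×10^7/(π×315.7) = 1.577×10^6 mm³.
d = 116.4 mm.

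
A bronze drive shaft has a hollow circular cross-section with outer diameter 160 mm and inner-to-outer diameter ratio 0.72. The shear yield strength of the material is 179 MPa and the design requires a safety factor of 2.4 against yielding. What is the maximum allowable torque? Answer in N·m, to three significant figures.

τ_allow = 179/2.4 = 74.58 MPa.
For a hollow shaft T_allow = τ_allow·πd_o³(1−k⁴)/16 with 1−k⁴ = 0.7313, so πd_o³(1−k⁴)/16 = 588100 mm³.
T_allow = 74.58×588100 = 4.386×10^7 N·mm = 43860 N·m.

T_allow = 43900 N·m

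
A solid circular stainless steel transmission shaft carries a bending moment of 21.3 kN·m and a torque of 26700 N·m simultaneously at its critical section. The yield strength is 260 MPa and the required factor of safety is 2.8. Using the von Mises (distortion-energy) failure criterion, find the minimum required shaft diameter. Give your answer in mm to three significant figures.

σ_allow = σ_y/n = 260/2.8 = 92.86 MPa.
For a solid shaft σ_b = 32M/(πd³) and τ = 16T/(πd³), so the von Mises stress is σ' = (16/πd³)·√(4M²+3T²).
√(4M²+3T²) = √(4×(2.130×10^7)² + 3×(2.670×10^7)²) = 6.288×10^7 N·mm.
d³ = 16×6.288×10^7/(π×92.86) = 3.449×10^6 mm³.
d = 151.1 mm.

d = 151 mm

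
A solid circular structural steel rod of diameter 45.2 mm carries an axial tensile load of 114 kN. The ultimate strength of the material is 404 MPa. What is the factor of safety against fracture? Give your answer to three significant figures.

n = 5.69

A = πd²/4 = 1605 mm².
σ = F/A = 114000/1605 = 71.05 MPa.
n = 404/71.05 = 5.686.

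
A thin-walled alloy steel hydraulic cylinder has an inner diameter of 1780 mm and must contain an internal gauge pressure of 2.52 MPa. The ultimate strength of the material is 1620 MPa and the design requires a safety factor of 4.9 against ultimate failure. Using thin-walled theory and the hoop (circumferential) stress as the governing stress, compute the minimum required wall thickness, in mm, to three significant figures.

σ_allow = 1620/4.9 = 330.6 MPa.
Hoop stress σ_h = pD/(2t), so t = pD/(2σ_allow) = 2.52×1780/(2×330.6) = 6.784 mm.

t = 6.78 mm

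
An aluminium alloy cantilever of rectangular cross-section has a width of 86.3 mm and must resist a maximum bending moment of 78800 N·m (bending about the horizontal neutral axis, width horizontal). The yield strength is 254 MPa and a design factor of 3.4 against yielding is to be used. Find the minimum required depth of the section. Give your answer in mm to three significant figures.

h = 271 mm

σ_allow = 254/3.4 = 74.71 MPa.
For a rectangular section σ = 6M/(bh²), so h² = 6M/(b σ_allow) = 6×7.8800×10^7/(86.3×74.71) = 73340 mm².
h = 270.8 mm.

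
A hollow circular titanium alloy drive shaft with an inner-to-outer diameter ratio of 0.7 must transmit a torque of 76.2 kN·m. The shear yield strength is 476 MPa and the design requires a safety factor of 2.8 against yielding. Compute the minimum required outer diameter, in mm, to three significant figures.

τ_allow = 476/2.8 = 170.0 MPa.
For a hollow shaft τ = 16T/[πd_o³(1−k⁴)] with k = 0.7, so 1−k⁴ = 0.7599.
d_o³ = 16T/[π τ_allow (1−k⁴)] = 16×7.6200×10^7/(π×170.0×0.7599) = 3.004×10^6 mm³.
d_o = 144.3 mm.

d_o = 144 mm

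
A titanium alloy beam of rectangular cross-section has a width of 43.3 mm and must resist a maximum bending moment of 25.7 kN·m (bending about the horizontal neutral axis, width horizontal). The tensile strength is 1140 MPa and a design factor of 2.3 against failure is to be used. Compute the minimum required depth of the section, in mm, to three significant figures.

h = 84.8 mm

σ_allow = 1140/2.3 = 495.7 MPa.
For a rectangular section σ = 6M/(bh²), so h² = 6M/(b σ_allow) = 6×2.5700×10^7/(43.3×495.7) = 7185 mm².
h = 84.76 mm.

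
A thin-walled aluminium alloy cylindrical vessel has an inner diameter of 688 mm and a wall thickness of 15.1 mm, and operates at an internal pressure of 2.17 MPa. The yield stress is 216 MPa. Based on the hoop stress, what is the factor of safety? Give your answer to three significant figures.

n = 4.37

σ_h = pD/(2t) = 2.17×688/(2×15.1) = 49.44 MPa.
n = 216/49.44 = 4.369.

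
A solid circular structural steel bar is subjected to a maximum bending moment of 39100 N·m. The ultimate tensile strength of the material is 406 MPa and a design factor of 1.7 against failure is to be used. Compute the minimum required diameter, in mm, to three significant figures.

σ_allow = 406/1.7 = 238.8 MPa.
For a solid circular section σ = 32M/(πd³), so d³ = 32M/(π σ_allow) = 32×3.9100×10^7/(π×238.8) = 1.668×10^6 mm³.
d = 118.6 mm.

d = 119 mm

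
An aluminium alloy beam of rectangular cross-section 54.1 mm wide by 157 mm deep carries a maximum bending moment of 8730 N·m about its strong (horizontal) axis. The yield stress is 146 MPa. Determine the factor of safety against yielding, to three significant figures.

Section modulus S = bh²/6 = 54.1×157²/6 = 222300 mm³.
σ = M/S = 8730000/222300 = 39.28 MPa.
n = 146/39.28 = 3.717.

n = 3.72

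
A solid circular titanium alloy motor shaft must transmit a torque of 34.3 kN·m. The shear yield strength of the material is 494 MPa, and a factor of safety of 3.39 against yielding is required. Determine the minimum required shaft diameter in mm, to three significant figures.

d = 106 mm

Allowable shear stress τ_allow = 494/3.39 = 145.7 MPa.
For a solid shaft τ = 16T/(πd³), so d³ = 16T/(π τ_allow) = 16×3.4300×10^7/(π×145.7) = 1.199×10^6 mm³.
d = (1.199×10^6)^(1/3) = 106.2 mm.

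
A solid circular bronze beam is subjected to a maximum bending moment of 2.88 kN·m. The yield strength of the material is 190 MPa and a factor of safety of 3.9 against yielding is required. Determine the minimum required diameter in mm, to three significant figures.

d = 84.4 mm

σ_allow = 190/3.9 = 48.72 MPa.
For a solid circular section σ = 32M/(πd³), so d³ = 32M/(π σ_allow) = 32×2880000/(π×48.72) = 602100 mm³.
d = 84.44 mm.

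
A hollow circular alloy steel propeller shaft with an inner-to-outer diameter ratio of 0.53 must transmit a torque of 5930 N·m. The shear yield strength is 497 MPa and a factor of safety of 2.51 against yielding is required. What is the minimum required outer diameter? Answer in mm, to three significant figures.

τ_allow = 497/2.51 = 198.0 MPa.
For a hollow shaft τ = 16T/[πd_o³(1−k⁴)] with k = 0.53, so 1−k⁴ = 0.9211.
d_o³ = 16T/[π τ_allow (1−k⁴)] = 16×5930000/(π×198.0×0.9211) = 165600 mm³.
d_o = 54.91 mm.

d_o = 54.9 mm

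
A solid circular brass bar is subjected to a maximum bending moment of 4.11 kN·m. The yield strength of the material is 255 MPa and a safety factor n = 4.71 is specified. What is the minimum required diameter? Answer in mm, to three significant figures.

σ_allow = 255/4.71 = 54.14 MPa.
For a solid circular section σ = 32M/(πd³), so d³ = 32M/(π σ_allow) = 32×4110000/(π×54.14) = 773300 mm³.
d = 91.79 mm.

d = 91.8 mm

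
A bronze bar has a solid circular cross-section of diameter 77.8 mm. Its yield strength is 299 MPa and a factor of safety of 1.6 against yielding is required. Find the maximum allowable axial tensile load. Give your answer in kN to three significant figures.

σ_allow = 299/1.6 = 186.9 MPa.
A = πd²/4 = π×77.8²/4 = 4754 mm².
F_allow = σ_allow × A = 186.9×4754 = 888400 N.

F_allow = 888 kN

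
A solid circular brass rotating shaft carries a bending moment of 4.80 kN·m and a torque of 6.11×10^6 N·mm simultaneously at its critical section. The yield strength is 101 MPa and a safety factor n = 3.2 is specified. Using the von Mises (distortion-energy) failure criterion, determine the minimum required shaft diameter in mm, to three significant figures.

σ_allow = σ_y/n = 101/3.2 = 31.56 MPa.
For a solid shaft σ_b = 32M/(πd³) and τ = 16T/(πd³), so the von Mises stress is σ' = (16/πd³)·√(4M²+3T²).
√(4M²+3T²) = √(4×(4.800×10^6)² + 3×(6.110×10^6)²) = 1.429×10^7 N·mm.
d³ = 16×1.429×10^7/(π×31.56) = 2.306×10^6 mm³.
d = 132.1 mm.

d = 132 mm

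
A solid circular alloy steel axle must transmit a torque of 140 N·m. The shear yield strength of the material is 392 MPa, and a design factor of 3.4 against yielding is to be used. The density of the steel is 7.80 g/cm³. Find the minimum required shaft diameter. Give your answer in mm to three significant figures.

Allowable shear stress τ_allow = 392/3.4 = 115.3 MPa.
For a solid shaft τ = 16T/(πd³), so d³ = 16T/(π τ_allow) = 16×140000/(π×115.3) = 6184 mm³.
d = (6184)^(1/3) = 18.36 mm.

d = 18.4 mm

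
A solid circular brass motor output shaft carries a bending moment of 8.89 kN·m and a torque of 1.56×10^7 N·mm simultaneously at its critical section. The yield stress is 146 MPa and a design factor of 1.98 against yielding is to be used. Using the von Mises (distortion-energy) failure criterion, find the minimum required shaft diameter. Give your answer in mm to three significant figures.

d = 131 mm

σ_allow = σ_y/n = 146/1.98 = 73.74 MPa.
For a solid shaft σ_b = 32M/(πd³) and τ = 16T/(πd³), so the von Mises stress is σ' = (16/πd³)·√(4M²+3T²).
√(4M²+3T²) = √(4×(8.890×10^6)² + 3×(1.560×10^7)²) = 3.235×10^7 N·mm.
d³ = 16×3.235×10^7/(π×73.74) = 2.234×10^6 mm³.
d = 130.7 mm.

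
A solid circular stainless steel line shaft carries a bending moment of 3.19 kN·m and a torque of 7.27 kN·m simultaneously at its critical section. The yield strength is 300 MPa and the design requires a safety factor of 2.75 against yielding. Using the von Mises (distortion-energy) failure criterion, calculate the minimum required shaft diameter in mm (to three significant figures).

σ_allow = σ_y/n = 300/2.75 = 109.1 MPa.
For a solid shaft σ_b = 32M/(πd³) and τ = 16T/(πd³), so the von Mises stress is σ' = (16/πd³)·√(4M²+3T²).
√(4M²+3T²) = √(4×(3.190×10^6)² + 3×(7.270×10^6)²) = 1.412×10^7 N·mm.
d³ = 16×1.412×10^7/(π×109.1) = 659000 mm³.
d = 87.02 mm.

d = 87.0 mm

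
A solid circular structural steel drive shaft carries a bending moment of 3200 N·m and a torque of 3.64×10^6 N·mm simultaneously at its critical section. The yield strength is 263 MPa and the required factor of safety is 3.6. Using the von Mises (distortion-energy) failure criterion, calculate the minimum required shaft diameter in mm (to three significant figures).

d = 85.6 mm

σ_allow = σ_y/n = 263/3.6 = 73.06 MPa.
For a solid shaft σ_b = 32M/(πd³) and τ = 16T/(πd³), so the von Mises stress is σ' = (16/πd³)·√(4M²+3T²).
√(4M²+3T²) = √(4×(3.200×10^6)² + 3×(3.640×10^6)²) = 8.984×10^6 N·mm.
d³ = 16×8.984×10^6/(π×73.06) = 626300 mm³.
d = 85.56 mm.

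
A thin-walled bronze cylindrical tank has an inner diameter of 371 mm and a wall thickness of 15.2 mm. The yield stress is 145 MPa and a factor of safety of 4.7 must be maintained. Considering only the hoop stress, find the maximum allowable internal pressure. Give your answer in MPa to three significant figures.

σ_allow = 145/4.7 = 30.85 MPa.
σ_h = pD/(2t) → p_allow = 2σ_allow t/D = 2×30.85×15.2/371 = 2.528 MPa.

p_allow = 2.53 MPa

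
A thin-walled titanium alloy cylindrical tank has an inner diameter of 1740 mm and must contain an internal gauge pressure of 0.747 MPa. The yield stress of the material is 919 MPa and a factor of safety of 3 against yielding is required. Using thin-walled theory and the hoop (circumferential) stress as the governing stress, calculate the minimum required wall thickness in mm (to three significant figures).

t = 2.12 mm

σ_allow = 919/3 = 306.3 MPa.
Hoop stress σ_h = pD/(2t), so t = pD/(2σ_allow) = 0.747×1740/(2×306.3) = 2.122 mm.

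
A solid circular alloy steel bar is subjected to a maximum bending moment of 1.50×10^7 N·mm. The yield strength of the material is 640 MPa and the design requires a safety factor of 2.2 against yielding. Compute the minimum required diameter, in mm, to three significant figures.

σ_allow = 640/2.2 = 290.9 MPa.
For a solid circular section σ = 32M/(πd³), so d³ = 32M/(π σ_allow) = 32×1.5000×10^7/(π×290.9) = 525200 mm³.
d = 80.68 mm.

d = 80.7 mm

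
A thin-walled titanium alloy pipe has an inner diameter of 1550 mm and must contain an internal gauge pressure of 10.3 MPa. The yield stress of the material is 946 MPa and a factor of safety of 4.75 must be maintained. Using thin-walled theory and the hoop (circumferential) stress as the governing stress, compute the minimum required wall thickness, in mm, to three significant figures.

σ_allow = 946/4.75 = 199.2 MPa.
Hoop stress σ_h = pD/(2t), so t = pD/(2σ_allow) = 10.3×1550/(2×199.2) = 40.08 mm.

t = 40.1 mm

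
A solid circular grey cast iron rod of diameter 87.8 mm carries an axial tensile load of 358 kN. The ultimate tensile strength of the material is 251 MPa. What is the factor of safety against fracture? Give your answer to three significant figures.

n = 4.24

A = πd²/4 = 6055 mm².
σ = F/A = 358000/6055 = 59.13 MPa.
n = 251/59.13 = 4.245.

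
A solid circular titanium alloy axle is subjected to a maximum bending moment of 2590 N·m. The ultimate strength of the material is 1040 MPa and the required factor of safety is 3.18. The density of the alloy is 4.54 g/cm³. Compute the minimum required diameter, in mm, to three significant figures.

d = 43.2 mm

σ_allow = 1040/3.18 = 327.0 MPa.
For a solid circular section σ = 32M/(πd³), so d³ = 32M/(π σ_allow) = 32×2590000/(π×327.0) = 80670 mm³.
d = 43.21 mm.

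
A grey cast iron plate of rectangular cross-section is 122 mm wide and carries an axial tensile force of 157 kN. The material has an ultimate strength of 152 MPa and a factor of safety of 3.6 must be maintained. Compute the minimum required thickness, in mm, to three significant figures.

t = 30.5 mm

σ_allow = 152/3.6 = 42.22 MPa.
Required area A = F/σ_allow = 157000/42.22 = 3718 mm².
t = A/w = 3718/122 = 30.48 mm.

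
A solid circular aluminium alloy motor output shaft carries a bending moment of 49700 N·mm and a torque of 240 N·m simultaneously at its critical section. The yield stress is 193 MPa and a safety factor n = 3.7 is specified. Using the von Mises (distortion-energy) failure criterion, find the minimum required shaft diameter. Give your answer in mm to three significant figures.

d = 34.7 mm

σ_allow = σ_y/n = 193/3.7 = 52.16 MPa.
For a solid shaft σ_b = 32M/(πd³) and τ = 16T/(πd³), so the von Mises stress is σ' = (16/πd³)·√(4M²+3T²).
√(4M²+3T²) = √(4×(49700)² + 3×(240000)²) = 427400 N·mm.
d³ = 16×427400/(π×52.16) = 41730 mm³.
d = 34.69 mm.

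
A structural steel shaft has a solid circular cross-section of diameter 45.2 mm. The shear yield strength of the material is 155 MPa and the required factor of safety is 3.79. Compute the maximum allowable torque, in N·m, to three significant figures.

τ_allow = 155/3.79 = 40.90 MPa.
For a solid shaft T_allow = τ_allow·πd³/16; πd³/16 = π×45.2³/16 = 18130 mm³.
T_allow = 40.90×18130 = 741500 N·mm = 741.5 N·m.

T_allow = 742 N·m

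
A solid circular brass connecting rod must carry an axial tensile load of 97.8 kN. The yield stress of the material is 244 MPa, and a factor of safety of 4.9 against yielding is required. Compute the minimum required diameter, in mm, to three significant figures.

Allowable stress σ_allow = 244/4.9 = 49.80 MPa.
Required area A = F/σ_allow = 97800/49.80 = 1964 mm².
A = πd²/4 → d = √(4A/π) = 50.01 mm.

d = 50.0 mm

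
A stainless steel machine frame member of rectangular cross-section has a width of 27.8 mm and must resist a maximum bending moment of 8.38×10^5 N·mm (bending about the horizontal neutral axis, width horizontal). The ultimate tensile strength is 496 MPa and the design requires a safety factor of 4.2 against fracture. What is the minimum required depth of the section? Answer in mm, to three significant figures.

σ_allow = 496/4.2 = 118.1 MPa.
For a rectangular section σ = 6M/(bh²), so h² = 6M/(b σ_allow) = 6×838000/(27.8×118.1) = 1532 mm².
h = 39.13 mm.

h = 39.1 mm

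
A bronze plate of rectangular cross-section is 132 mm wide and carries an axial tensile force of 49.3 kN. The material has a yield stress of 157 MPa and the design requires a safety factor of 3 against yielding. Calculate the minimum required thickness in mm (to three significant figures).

σ_allow = 157/3 = 52.33 MPa.
Required area A = F/σ_allow = 49300/52.33 = 942.0 mm².
t = A/w = 942.0/132 = 7.137 mm.

t = 7.14 mm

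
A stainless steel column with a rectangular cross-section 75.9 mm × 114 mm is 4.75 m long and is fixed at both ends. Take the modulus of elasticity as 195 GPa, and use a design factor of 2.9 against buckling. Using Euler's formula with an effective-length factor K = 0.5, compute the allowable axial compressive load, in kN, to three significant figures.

P_allow = 489 kN

Buckling occurs about the weak axis: I_min = h·b³/12 = 114×75.9³/12 = 4.154×10^6 mm⁴ (b = 75.9 mm is the smaller dimension).
Effective length L_e = KL = 0.5×4.75 m = 2375 mm.
Euler critical load P_cr = π²EI/L_e² = π²×195000×4.154×10^6/2375² = 1.417×10^6 N.
P_allow = P_cr/n = 1.417×10^6/2.9 = 488700 N.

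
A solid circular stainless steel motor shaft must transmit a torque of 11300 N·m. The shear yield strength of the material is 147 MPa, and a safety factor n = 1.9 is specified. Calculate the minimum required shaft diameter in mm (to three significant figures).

Allowable shear stress τ_allow = 147/1.9 = 77.37 MPa.
For a solid shaft τ = 16T/(πd³), so d³ = 16T/(π τ_allow) = 16×1.1300×10^7/(π×77.37) = 743800 mm³.
d = (743800)^(1/3) = 90.61 mm.

d = 90.6 mm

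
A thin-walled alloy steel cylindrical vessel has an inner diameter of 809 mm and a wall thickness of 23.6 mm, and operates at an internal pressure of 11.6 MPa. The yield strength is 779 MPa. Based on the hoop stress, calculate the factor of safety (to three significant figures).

n = 3.92

σ_h = pD/(2t) = 11.6×809/(2×23.6) = 198.8 MPa.
n = 779/198.8 = 3.918.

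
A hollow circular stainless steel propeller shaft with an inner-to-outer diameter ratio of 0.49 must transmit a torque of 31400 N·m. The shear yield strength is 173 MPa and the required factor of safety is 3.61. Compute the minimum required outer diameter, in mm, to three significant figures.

d_o = 152 mm

τ_allow = 173/3.61 = 47.92 MPa.
For a hollow shaft τ = 16T/[πd_o³(1−k⁴)] with k = 0.49, so 1−k⁴ = 0.9424.
d_o³ = 16T/[π τ_allow (1−k⁴)] = 16×3.1400×10^7/(π×47.92×0.9424) = 3.541×10^6 mm³.
d_o = 152.4 mm.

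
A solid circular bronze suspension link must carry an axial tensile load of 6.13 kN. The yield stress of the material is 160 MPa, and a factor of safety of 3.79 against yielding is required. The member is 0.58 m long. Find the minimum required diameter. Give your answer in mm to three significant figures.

d = 13.6 mm

Allowable stress σ_allow = 160/3.79 = 42.22 MPa.
Required area A = F/σ_allow = 6130.0/42.22 = 145.2 mm².
A = πd²/4 → d = √(4A/π) = 13.60 mm.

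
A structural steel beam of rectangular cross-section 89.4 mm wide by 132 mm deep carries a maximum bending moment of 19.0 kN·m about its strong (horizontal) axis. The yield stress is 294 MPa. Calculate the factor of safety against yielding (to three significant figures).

Section modulus S = bh²/6 = 89.4×132²/6 = 259600 mm³.
σ = M/S = 1.9000×10^7/259600 = 73.18 MPa.
n = 294/73.18 = 4.017.

n = 4.02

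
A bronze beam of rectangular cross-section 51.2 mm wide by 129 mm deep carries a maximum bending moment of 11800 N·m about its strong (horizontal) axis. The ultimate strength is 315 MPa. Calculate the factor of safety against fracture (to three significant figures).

n = 3.79

Section modulus S = bh²/6 = 51.2×129²/6 = 142000 mm³.
σ = M/S = 1.1800×10^7/142000 = 83.10 MPa.
n = 315/83.10 = 3.791.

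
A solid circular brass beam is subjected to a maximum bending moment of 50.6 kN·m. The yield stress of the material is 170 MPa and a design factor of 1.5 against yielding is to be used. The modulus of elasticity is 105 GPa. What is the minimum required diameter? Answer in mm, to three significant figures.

d = 166 mm

σ_allow = 170/1.5 = 113.3 MPa.
For a solid circular section σ = 32M/(πd³), so d³ = 32M/(π σ_allow) = 32×5.0600×10^7/(π×113.3) = 4.548×10^6 mm³.
d = 165.7 mm.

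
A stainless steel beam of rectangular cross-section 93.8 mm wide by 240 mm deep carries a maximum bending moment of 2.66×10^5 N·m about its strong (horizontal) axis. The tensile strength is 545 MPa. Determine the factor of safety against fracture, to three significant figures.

n = 1.84

Section modulus S = bh²/6 = 93.8×240²/6 = 900500 mm³.
σ = M/S = 2.6600×10^8/900500 = 295.4 MPa.
n = 545/295.4 = 1.845.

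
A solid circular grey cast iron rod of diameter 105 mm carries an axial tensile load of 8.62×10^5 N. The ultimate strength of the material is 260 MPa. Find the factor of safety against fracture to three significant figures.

n = 2.61

A = πd²/4 = 8659 mm².
σ = F/A = 862000/8659 = 99.55 MPa.
n = 260/99.55 = 2.612.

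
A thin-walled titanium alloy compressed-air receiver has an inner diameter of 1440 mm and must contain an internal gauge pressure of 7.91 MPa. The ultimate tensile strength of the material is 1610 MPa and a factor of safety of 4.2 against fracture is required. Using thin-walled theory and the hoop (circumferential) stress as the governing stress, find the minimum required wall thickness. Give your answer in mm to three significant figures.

σ_allow = 1610/4.2 = 383.3 MPa.
Hoop stress σ_h = pD/(2t), so t = pD/(2σ_allow) = 7.91×1440/(2×383.3) = 14.86 mm.

t = 14.9 mm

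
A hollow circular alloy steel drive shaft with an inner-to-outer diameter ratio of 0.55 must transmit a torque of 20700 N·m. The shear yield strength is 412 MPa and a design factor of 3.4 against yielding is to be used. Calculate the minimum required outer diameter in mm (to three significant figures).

τ_allow = 412/3.4 = 121.2 MPa.
For a hollow shaft τ = 16T/[πd_o³(1−k⁴)] with k = 0.55, so 1−k⁴ = 0.9085.
d_o³ = 16T/[π τ_allow (1−k⁴)] = 16×2.0700×10^7/(π×121.2×0.9085) = 957600 mm³.
d_o = 98.57 mm.

d_o = 98.6 mm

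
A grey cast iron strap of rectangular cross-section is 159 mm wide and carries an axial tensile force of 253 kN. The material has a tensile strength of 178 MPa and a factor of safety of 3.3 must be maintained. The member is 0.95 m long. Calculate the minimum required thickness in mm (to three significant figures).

σ_allow = 178/3.3 = 53.94 MPa.
Required area A = F/σ_allow = 253000/53.94 = 4690 mm².
t = A/w = 4690/159 = 29.50 mm.

t = 29.5 mm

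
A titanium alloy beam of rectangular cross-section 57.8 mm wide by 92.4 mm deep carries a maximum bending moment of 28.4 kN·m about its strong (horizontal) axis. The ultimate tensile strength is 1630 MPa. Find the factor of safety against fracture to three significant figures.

n = 4.72

Section modulus S = bh²/6 = 57.8×92.4²/6 = 82250 mm³.
σ = M/S = 2.8400×10^7/82250 = 345.3 MPa.
n = 1630/345.3 = 4.721.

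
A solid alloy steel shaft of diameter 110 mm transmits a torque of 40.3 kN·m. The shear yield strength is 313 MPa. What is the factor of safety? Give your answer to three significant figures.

n = 2.03

τ = 16T/(πd³) = 16×4.0300×10^7/(π×110³) = 154.2 MPa.
n = τ_limit/τ = 313/154.2 = 2.030.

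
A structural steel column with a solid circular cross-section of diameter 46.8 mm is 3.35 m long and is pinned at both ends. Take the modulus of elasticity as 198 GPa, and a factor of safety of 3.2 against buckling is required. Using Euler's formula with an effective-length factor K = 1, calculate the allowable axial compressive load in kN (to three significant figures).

P_allow = 12.8 kN

I = πd⁴/64 = π×46.8⁴/64 = 235500 mm⁴.
Effective length L_e = KL = 1×3.35 m = 3350 mm.
Euler critical load P_cr = π²EI/L_e² = π²×198000×235500/3350² = 41000 N.
P_allow = P_cr/n = 41000/3.2 = 12810 N.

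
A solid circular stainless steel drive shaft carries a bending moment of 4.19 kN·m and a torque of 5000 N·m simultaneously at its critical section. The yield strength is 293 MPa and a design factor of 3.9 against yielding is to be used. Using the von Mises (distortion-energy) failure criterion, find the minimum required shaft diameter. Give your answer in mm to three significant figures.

σ_allow = σ_y/n = 293/3.9 = 75.13 MPa.
For a solid shaft σ_b = 32M/(πd³) and τ = 16T/(πd³), so the von Mises stress is σ' = (16/πd³)·√(4M²+3T²).
√(4M²+3T²) = √(4×(4.190×10^6)² + 3×(5.000×10^6)²) = 1.205×10^7 N·mm.
d³ = 16×1.205×10^7/(π×75.13) = 816900 mm³.
d = 93.48 mm.

d = 93.5 mm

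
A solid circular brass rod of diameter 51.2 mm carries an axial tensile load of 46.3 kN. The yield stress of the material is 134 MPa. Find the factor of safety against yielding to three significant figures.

A = πd²/4 = 2059 mm².
σ = F/A = 46300/2059 = 22.49 MPa.
n = 134/22.49 = 5.959.

n = 5.96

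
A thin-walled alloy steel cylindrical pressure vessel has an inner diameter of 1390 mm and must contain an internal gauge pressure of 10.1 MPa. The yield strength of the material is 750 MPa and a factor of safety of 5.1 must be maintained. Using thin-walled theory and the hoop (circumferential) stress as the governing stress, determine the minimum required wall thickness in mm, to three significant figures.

σ_allow = 750/5.1 = 147.1 MPa.
Hoop stress σ_h = pD/(2t), so t = pD/(2σ_allow) = 10.1×1390/(2×147.1) = 47.73 mm.

t = 47.7 mm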